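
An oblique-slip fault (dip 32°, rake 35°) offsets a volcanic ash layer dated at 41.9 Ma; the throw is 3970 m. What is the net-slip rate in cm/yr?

0.0312 cm/yr

dip-slip = throw / sin(dip) = 3970 / sin(32°) = 7492 m
net slip = dip-slip / sin(rake) = 7492 / sin(35°) = 13060 m
rate = 13060 m / 41.9 Ma = 0.000312 m/yr = 0.0312 cm/yr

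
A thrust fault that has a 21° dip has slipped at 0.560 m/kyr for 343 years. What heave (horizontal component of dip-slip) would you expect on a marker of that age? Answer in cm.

17.9 cm

dip-slip = rate × time = 0.560 m/kyr × 343 years = 0.1921 m
heave = dip-slip × cos(dip) = 0.1921 × cos(21°) = 0.179 m = 17.9 cm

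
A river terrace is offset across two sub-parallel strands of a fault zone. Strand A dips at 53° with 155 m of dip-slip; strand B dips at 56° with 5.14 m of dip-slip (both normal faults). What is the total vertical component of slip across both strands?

throw_A = 155 × sin(53°) = 123.8 m
throw_B = 5.14 × sin(56°) = 4.261 m
total = 123.8 + 4.261 = 128 m

128 m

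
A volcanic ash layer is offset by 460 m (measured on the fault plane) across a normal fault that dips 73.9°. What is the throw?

throw = dip-slip × sin(dip) = 460 m × sin(73.9°) = 442 m

442 m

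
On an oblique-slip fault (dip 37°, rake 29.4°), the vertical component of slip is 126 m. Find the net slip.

426 m

dip-slip = throw / sin(dip) = 126 / sin(37°) = 209.4 m
net slip = dip-slip / sin(rake) = 209.4 / sin(29.4°) = 426 m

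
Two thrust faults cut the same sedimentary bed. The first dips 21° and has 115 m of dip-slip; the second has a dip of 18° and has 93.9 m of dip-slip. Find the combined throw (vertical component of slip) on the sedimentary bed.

throw_A = 115 × sin(21°) = 41.21 m
throw_B = 93.9 × sin(18°) = 29.02 m
total = 41.21 + 29.02 = 70.2 m

70.2 m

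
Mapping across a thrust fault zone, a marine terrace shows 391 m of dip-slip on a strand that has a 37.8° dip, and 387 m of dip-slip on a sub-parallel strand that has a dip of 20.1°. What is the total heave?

672 m

heave_A = 391 × cos(37.8°) = 309 m
heave_B = 387 × cos(20.1°) = 363.4 m
total = 309 + 363.4 = 672 m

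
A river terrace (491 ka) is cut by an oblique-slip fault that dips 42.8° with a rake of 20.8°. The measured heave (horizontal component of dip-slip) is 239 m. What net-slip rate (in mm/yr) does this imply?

1.87 mm/yr

dip-slip = heave / cos(dip) = 239 / cos(42.8°) = 325.7 m
net slip = dip-slip / sin(rake) = 325.7 / sin(20.8°) = 917.3 m
rate = 917.3 m / 491 ka = 0.00187 m/yr = 1.87 mm/yr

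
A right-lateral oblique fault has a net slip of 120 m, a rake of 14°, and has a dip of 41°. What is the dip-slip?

dip-slip = net slip × sin(rake) = 120 m × sin(14°) = 29 m

29 m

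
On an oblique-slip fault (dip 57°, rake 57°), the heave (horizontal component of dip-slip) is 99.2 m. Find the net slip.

217 m

dip-slip = heave / cos(dip) = 99.2 / cos(57°) = 182.1 m
net slip = dip-slip / sin(rake) = 182.1 / sin(57°) = 217 m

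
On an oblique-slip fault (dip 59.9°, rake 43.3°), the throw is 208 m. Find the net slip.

351 m

dip-slip = throw / sin(dip) = 208 / sin(59.9°) = 240.4 m
net slip = dip-slip / sin(rake) = 240.4 / sin(43.3°) = 351 m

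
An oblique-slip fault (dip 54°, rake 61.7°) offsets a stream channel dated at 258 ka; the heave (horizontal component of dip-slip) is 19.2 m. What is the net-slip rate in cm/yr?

0.0144 cm/yr

dip-slip = heave / cos(dip) = 19.2 / cos(54°) = 32.66 m
net slip = dip-slip / sin(rake) = 32.66 / sin(61.7°) = 37.10 m
rate = 37.10 m / 258 ka = 0.000144 m/yr = 0.0144 cm/yr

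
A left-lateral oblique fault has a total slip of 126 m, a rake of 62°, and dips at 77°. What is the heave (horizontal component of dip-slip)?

25 m

dip-slip = net slip × sin(rake) = 126 m × sin(62°) = 111.3 m
heave = dip-slip × cos(dip) = 111.3 × cos(77°) = 25 m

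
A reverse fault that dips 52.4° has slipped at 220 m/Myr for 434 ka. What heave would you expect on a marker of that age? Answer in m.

58.3 m

dip-slip = rate × time = 220 m/Myr × 434 ka = 95.48 m
heave = dip-slip × cos(dip) = 95.48 × cos(52.4°) = 58.3 m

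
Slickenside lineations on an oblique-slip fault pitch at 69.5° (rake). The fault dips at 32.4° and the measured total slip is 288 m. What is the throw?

145 m

dip-slip = net slip × sin(rake) = 288 m × sin(69.5°) = 269.8 m
throw = dip-slip × sin(dip) = 269.8 × sin(32.4°) = 145 m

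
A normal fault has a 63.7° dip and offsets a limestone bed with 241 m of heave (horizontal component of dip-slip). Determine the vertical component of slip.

throw = heave × tan(dip) = 241 × tan(63.7°) = 488 m

488 m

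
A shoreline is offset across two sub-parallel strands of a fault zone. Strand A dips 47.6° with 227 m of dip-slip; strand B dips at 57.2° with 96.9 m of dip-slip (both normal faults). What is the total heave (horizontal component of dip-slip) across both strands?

heave_A = 227 × cos(47.6°) = 153.1 m
heave_B = 96.9 × cos(57.2°) = 52.49 m
total = 153.1 + 52.49 = 206 m

206 m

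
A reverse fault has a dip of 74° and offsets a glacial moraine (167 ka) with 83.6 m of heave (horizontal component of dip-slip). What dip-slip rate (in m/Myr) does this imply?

1820 m/Myr

dip-slip = heave / cos(dip) = 83.6 m / cos(74°) = 303.3 m
rate = 303.3 m / 167 ka = 0.00182 m/yr = 1820 m/Myr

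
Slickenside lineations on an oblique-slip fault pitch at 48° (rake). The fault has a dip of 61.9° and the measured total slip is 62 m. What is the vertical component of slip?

40.6 m

dip-slip = net slip × sin(rake) = 62 m × sin(48°) = 46.07 m
throw = dip-slip × sin(dip) = 46.07 × sin(61.9°) = 40.6 m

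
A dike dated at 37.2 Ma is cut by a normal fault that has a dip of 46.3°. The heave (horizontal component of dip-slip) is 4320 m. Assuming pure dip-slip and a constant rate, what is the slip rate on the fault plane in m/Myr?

168 m/Myr

dip-slip = heave / cos(dip) = 4320 m / cos(46.3°) = 6253 m
rate = 6253 m / 37.2 Ma = 0.000168 m/yr = 168 m/Myr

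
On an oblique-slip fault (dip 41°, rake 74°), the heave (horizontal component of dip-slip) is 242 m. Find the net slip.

dip-slip = heave / cos(dip) = 242 / cos(41°) = 320.7 m
net slip = dip-slip / sin(rake) = 320.7 / sin(74°) = 334 m

334 m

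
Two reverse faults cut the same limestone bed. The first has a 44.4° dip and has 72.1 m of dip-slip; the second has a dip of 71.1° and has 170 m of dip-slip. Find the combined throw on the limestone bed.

211 m

throw_A = 72.1 × sin(44.4°) = 50.45 m
throw_B = 170 × sin(71.1°) = 160.8 m
total = 50.45 + 160.8 = 211 m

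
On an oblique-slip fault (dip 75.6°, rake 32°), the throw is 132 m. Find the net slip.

dip-slip = throw / sin(dip) = 132 / sin(75.6°) = 136.3 m
net slip = dip-slip / sin(rake) = 136.3 / sin(32°) = 257 m

257 m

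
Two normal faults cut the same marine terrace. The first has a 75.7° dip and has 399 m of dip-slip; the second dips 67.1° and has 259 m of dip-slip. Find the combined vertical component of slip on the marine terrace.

625 m

throw_A = 399 × sin(75.7°) = 386.6 m
throw_B = 259 × sin(67.1°) = 238.6 m
total = 386.6 + 238.6 = 625 m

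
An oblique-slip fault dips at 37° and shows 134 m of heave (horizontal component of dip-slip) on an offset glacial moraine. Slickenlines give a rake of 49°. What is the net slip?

dip-slip = heave / cos(dip) = 134 / cos(37°) = 167.8 m
net slip = dip-slip / sin(rake) = 167.8 / sin(49°) = 222 m

222 m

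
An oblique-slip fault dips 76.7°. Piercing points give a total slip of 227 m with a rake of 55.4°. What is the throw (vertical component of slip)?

dip-slip = net slip × sin(rake) = 227 m × sin(55.4°) = 186.9 m
throw = dip-slip × sin(dip) = 186.9 × sin(76.7°) = 182 m

182 m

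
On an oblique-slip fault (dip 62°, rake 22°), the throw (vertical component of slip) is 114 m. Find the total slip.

dip-slip = throw / sin(dip) = 114 / sin(62°) = 129.1 m
net slip = dip-slip / sin(rake) = 129.1 / sin(22°) = 345 m

345 m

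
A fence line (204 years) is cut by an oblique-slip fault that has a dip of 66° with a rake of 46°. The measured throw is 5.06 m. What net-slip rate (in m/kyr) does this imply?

dip-slip = throw / sin(dip) = 5.06 / sin(66°) = 5.539 m
net slip = dip-slip / sin(rake) = 5.539 / sin(46°) = 7.700 m
rate = 7.700 m / 204 years = 0.0377 m/yr = 37.7 m/kyr

37.7 m/kyr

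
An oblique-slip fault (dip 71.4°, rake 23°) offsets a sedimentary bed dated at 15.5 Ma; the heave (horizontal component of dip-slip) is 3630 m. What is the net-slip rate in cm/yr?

dip-slip = heave / cos(dip) = 3630 / cos(71.4°) = 11380 m
net slip = dip-slip / sin(rake) = 11380 / sin(23°) = 29130 m
rate = 29130 m / 15.5 Ma = 0.00188 m/yr = 0.188 cm/yr

0.188 cm/yr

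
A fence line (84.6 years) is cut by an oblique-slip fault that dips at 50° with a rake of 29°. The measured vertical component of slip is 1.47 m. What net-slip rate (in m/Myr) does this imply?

46800 m/Myr

dip-slip = throw / sin(dip) = 1.47 / sin(50°) = 1.919 m
net slip = dip-slip / sin(rake) = 1.919 / sin(29°) = 3.958 m
rate = 3.958 m / 84.6 years = 0.0468 m/yr = 46800 m/Myr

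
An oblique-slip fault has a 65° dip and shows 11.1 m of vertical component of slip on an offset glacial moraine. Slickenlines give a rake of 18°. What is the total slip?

dip-slip = throw / sin(dip) = 11.1 / sin(65°) = 12.25 m
net slip = dip-slip / sin(rake) = 12.25 / sin(18°) = 39.6 m

39.6 m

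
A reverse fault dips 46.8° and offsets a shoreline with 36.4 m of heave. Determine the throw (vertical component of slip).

38.8 m

throw = heave × tan(dip) = 36.4 × tan(46.8°) = 38.8 m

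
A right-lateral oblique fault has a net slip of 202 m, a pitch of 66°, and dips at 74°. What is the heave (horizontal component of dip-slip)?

dip-slip = net slip × sin(rake) = 202 m × sin(66°) = 184.5 m
heave = dip-slip × cos(dip) = 184.5 × cos(74°) = 50.9 m

50.9 m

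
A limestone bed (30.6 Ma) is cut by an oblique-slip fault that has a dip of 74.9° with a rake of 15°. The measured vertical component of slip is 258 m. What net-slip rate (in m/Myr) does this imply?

33.7 m/Myr

dip-slip = throw / sin(dip) = 258 / sin(74.9°) = 267.2 m
net slip = dip-slip / sin(rake) = 267.2 / sin(15°) = 1032 m
rate = 1032 m / 30.6 Ma = 0.0000337 m/yr = 33.7 m/Myr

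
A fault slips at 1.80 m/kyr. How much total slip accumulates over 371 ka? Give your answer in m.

slip = rate × time = 1.80 m/kyr × 371 ka = 668 m

668 m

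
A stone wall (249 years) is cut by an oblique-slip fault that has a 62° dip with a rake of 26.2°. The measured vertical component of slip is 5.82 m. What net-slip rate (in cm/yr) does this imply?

dip-slip = throw / sin(dip) = 5.82 / sin(62°) = 6.592 m
net slip = dip-slip / sin(rake) = 6.592 / sin(26.2°) = 14.93 m
rate = 14.93 m / 249 years = 0.0600 m/yr = 6 cm/yr

6 cm/yr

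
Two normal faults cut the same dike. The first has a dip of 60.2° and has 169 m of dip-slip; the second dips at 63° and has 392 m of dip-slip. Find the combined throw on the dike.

496 m

throw_A = 169 × sin(60.2°) = 146.7 m
throw_B = 392 × sin(63°) = 349.3 m
total = 146.7 + 349.3 = 496 m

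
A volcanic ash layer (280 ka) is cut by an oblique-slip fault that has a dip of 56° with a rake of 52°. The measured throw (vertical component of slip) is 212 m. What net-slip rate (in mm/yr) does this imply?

1.16 mm/yr

dip-slip = throw / sin(dip) = 212 / sin(56°) = 255.7 m
net slip = dip-slip / sin(rake) = 255.7 / sin(52°) = 324.5 m
rate = 324.5 m / 280 ka = 0.00116 m/yr = 1.16 mm/yr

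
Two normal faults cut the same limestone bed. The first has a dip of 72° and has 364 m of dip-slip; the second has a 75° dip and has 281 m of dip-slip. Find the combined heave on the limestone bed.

heave_A = 364 × cos(72°) = 112.5 m
heave_B = 281 × cos(75°) = 72.73 m
total = 112.5 + 72.73 = 185 m

185 m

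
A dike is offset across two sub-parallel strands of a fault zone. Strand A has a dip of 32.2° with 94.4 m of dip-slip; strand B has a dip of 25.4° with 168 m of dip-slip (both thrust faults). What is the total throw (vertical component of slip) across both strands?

122 m

throw_A = 94.4 × sin(32.2°) = 50.30 m
throw_B = 168 × sin(25.4°) = 72.06 m
total = 50.30 + 72.06 = 122 m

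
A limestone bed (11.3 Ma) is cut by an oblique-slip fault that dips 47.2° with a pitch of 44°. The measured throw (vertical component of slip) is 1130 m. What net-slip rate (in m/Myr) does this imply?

dip-slip = throw / sin(dip) = 1130 / sin(47.2°) = 1540 m
net slip = dip-slip / sin(rake) = 1540 / sin(44°) = 2217 m
rate = 2217 m / 11.3 Ma = 0.000196 m/yr = 196 m/Myr

196 m/Myr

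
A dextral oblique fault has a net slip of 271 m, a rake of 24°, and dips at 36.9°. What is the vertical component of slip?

66.2 m

dip-slip = net slip × sin(rake) = 271 m × sin(24°) = 110.2 m
throw = dip-slip × sin(dip) = 110.2 × sin(36.9°) = 66.2 m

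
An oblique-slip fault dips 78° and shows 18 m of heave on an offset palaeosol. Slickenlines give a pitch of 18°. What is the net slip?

280 m

dip-slip = heave / cos(dip) = 18 / cos(78°) = 86.58 m
net slip = dip-slip / sin(rake) = 86.58 / sin(18°) = 280 m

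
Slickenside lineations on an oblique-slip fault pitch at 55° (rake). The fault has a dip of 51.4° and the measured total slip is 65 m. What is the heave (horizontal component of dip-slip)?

33.2 m

dip-slip = net slip × sin(rake) = 65 m × sin(55°) = 53.24 m
heave = dip-slip × cos(dip) = 53.24 × cos(51.4°) = 33.2 m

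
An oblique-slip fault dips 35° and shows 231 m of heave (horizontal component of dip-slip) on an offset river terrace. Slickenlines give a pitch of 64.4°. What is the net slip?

dip-slip = heave / cos(dip) = 231 / cos(35°) = 282 m
net slip = dip-slip / sin(rake) = 282 / sin(64.4°) = 313 m

313 m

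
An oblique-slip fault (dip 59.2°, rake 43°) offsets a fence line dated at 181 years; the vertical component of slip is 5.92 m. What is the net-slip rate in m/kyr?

dip-slip = throw / sin(dip) = 5.92 / sin(59.2°) = 6.892 m
net slip = dip-slip / sin(rake) = 6.892 / sin(43°) = 10.11 m
rate = 10.11 m / 181 years = 0.0558 m/yr = 55.8 m/kyr

55.8 m/kyr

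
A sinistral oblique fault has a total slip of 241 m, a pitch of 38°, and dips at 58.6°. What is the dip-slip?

dip-slip = net slip × sin(rake) = 241 m × sin(38°) = 148 m

148 m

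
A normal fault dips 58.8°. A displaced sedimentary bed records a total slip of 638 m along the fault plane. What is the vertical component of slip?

546 m

throw = dip-slip × sin(dip) = 638 m × sin(58.8°) = 546 m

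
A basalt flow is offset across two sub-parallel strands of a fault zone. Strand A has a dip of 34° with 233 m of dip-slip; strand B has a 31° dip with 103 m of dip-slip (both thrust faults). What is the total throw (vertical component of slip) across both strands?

throw_A = 233 × sin(34°) = 130.3 m
throw_B = 103 × sin(31°) = 53.05 m
total = 130.3 + 53.05 = 183 m

183 m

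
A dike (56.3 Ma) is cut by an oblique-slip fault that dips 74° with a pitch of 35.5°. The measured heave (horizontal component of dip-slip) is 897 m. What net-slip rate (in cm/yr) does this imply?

0.00995 cm/yr

dip-slip = heave / cos(dip) = 897 / cos(74°) = 3254 m
net slip = dip-slip / sin(rake) = 3254 / sin(35.5°) = 5604 m
rate = 5604 m / 56.3 Ma = 0.0000995 m/yr = 0.00995 cm/yr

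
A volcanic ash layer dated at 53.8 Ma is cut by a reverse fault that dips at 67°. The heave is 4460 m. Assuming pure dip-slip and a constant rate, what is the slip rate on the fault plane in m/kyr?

dip-slip = heave / cos(dip) = 4460 m / cos(67°) = 11410 m
rate = 11410 m / 53.8 Ma = 0.000212 m/yr = 0.212 m/kyr

0.212 m/kyr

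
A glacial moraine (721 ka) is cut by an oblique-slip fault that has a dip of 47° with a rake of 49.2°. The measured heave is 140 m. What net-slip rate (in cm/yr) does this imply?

dip-slip = heave / cos(dip) = 140 / cos(47°) = 205.3 m
net slip = dip-slip / sin(rake) = 205.3 / sin(49.2°) = 271.2 m
rate = 271.2 m / 721 ka = 0.000376 m/yr = 0.0376 cm/yr

0.0376 cm/yr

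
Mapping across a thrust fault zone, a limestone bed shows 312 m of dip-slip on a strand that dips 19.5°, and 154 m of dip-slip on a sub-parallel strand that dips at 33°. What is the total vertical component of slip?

188 m

throw_A = 312 × sin(19.5°) = 104.1 m
throw_B = 154 × sin(33°) = 83.87 m
total = 104.1 + 83.87 = 188 m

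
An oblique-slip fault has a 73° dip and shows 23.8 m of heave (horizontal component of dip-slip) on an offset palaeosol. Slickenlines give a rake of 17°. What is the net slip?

278 m

dip-slip = heave / cos(dip) = 23.8 / cos(73°) = 81.40 m
net slip = dip-slip / sin(rake) = 81.40 / sin(17°) = 278 m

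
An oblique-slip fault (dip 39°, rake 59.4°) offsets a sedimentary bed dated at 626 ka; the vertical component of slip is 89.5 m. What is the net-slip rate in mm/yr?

0.264 mm/yr

dip-slip = throw / sin(dip) = 89.5 / sin(39°) = 142.2 m
net slip = dip-slip / sin(rake) = 142.2 / sin(59.4°) = 165.2 m
rate = 165.2 m / 626 ka = 0.000264 m/yr = 0.264 mm/yr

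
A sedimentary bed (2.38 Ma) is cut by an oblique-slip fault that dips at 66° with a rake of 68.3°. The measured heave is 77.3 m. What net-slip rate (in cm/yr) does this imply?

0.00859 cm/yr

dip-slip = heave / cos(dip) = 77.3 / cos(66°) = 190 m
net slip = dip-slip / sin(rake) = 190 / sin(68.3°) = 204.5 m
rate = 204.5 m / 2.38 Ma = 0.0000859 m/yr = 0.00859 cm/yr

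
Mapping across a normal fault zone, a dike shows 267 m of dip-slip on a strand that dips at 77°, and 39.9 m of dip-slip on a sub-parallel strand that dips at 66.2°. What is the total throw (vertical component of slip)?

297 m

throw_A = 267 × sin(77°) = 260.2 m
throw_B = 39.9 × sin(66.2°) = 36.51 m
total = 260.2 + 36.51 = 297 m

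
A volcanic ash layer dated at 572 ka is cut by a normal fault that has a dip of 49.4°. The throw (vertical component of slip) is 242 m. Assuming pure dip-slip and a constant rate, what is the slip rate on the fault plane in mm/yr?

dip-slip = throw / sin(dip) = 242 m / sin(49.4°) = 318.7 m
rate = 318.7 m / 572 ka = 0.000557 m/yr = 0.557 mm/yr

0.557 mm/yr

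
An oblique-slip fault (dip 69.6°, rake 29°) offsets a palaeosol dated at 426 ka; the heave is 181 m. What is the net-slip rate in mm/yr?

2.51 mm/yr

dip-slip = heave / cos(dip) = 181 / cos(69.6°) = 519.3 m
net slip = dip-slip / sin(rake) = 519.3 / sin(29°) = 1071 m
rate = 1071 m / 426 ka = 0.00251 m/yr = 2.51 mm/yr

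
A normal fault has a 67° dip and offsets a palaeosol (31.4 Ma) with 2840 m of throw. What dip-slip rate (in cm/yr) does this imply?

0.00983 cm/yr

dip-slip = throw / sin(dip) = 2840 m / sin(67°) = 3085 m
rate = 3085 m / 31.4 Ma = 0.0000983 m/yr = 0.00983 cm/yr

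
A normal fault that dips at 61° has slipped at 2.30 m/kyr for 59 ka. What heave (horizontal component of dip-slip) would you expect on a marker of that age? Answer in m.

65.8 m

dip-slip = rate × time = 2.30 m/kyr × 59 ka = 135.7 m
heave = dip-slip × cos(dip) = 135.7 × cos(61°) = 65.8 m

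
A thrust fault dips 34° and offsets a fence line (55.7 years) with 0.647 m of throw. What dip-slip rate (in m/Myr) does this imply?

20800 m/Myr

dip-slip = throw / sin(dip) = 0.647 m / sin(34°) = 1.157 m
rate = 1.157 m / 55.7 years = 0.0208 m/yr = 20800 m/Myr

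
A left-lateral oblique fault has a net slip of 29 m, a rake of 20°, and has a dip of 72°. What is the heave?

3.07 m

dip-slip = net slip × sin(rake) = 29 m × sin(20°) = 9.919 m
heave = dip-slip × cos(dip) = 9.919 × cos(72°) = 3.07 m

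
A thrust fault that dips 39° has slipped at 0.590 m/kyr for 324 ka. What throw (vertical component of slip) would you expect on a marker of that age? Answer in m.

dip-slip = rate × time = 0.590 m/kyr × 324 ka = 191.2 m
throw = dip-slip × sin(dip) = 191.2 × sin(39°) = 120 m

120 m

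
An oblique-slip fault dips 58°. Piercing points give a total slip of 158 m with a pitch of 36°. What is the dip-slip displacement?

92.9 m

dip-slip = net slip × sin(rake) = 158 m × sin(36°) = 92.9 m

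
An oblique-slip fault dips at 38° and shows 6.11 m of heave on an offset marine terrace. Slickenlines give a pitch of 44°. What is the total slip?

11.2 m

dip-slip = heave / cos(dip) = 6.11 / cos(38°) = 7.754 m
net slip = dip-slip / sin(rake) = 7.754 / sin(44°) = 11.2 m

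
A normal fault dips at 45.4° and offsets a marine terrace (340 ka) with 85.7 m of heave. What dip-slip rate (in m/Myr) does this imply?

359 m/Myr

dip-slip = heave / cos(dip) = 85.7 m / cos(45.4°) = 122.1 m
rate = 122.1 m / 340 ka = 0.000359 m/yr = 359 m/Myr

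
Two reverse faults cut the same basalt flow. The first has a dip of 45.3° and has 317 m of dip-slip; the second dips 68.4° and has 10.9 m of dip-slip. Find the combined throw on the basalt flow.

235 m

throw_A = 317 × sin(45.3°) = 225.3 m
throw_B = 10.9 × sin(68.4°) = 10.13 m
total = 225.3 + 10.13 = 235 m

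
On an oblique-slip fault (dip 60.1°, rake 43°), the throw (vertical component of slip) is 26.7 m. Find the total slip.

45.2 m

dip-slip = throw / sin(dip) = 26.7 / sin(60.1°) = 30.80 m
net slip = dip-slip / sin(rake) = 30.80 / sin(43°) = 45.2 m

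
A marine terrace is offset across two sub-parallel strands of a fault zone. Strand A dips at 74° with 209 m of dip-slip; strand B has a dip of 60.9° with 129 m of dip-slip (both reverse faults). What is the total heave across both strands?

120 m

heave_A = 209 × cos(74°) = 57.61 m
heave_B = 129 × cos(60.9°) = 62.74 m
total = 57.61 + 62.74 = 120 m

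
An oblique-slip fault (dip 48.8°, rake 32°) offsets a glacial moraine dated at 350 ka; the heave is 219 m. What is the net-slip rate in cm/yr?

0.179 cm/yr

dip-slip = heave / cos(dip) = 219 / cos(48.8°) = 332.5 m
net slip = dip-slip / sin(rake) = 332.5 / sin(32°) = 627.4 m
rate = 627.4 m / 350 ka = 0.00179 m/yr = 0.179 cm/yr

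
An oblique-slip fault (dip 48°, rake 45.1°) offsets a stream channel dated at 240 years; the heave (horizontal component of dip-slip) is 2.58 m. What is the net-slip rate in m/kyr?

22.7 m/kyr

dip-slip = heave / cos(dip) = 2.58 / cos(48°) = 3.856 m
net slip = dip-slip / sin(rake) = 3.856 / sin(45.1°) = 5.443 m
rate = 5.443 m / 240 years = 0.0227 m/yr = 22.7 m/kyr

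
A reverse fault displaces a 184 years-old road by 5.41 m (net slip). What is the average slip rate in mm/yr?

29.4 mm/yr

rate = 5.41 m / 184 years = 0.0294 m/yr = 29.4 mm/yr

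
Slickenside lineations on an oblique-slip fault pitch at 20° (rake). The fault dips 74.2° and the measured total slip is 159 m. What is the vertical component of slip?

dip-slip = net slip × sin(rake) = 159 m × sin(20°) = 54.38 m
throw = dip-slip × sin(dip) = 54.38 × sin(74.2°) = 52.3 m

52.3 m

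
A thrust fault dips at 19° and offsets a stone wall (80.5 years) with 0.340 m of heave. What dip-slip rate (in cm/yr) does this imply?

0.447 cm/yr

dip-slip = heave / cos(dip) = 0.340 m / cos(19°) = 0.3596 m
rate = 0.3596 m / 80.5 years = 0.00447 m/yr = 0.447 cm/yr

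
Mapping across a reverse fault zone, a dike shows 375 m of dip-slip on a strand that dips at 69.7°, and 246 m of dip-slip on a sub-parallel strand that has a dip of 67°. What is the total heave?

heave_A = 375 × cos(69.7°) = 130.1 m
heave_B = 246 × cos(67°) = 96.12 m
total = 130.1 + 96.12 = 226 m

226 m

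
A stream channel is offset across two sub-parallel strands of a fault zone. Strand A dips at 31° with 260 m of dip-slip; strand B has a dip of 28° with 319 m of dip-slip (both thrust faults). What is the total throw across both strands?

throw_A = 260 × sin(31°) = 133.9 m
throw_B = 319 × sin(28°) = 149.8 m
total = 133.9 + 149.8 = 284 m

284 m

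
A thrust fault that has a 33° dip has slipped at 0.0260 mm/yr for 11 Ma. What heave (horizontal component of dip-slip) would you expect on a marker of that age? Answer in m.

240 m

dip-slip = rate × time = 0.0260 mm/yr × 11 Ma = 286 m
heave = dip-slip × cos(dip) = 286 × cos(33°) = 240 m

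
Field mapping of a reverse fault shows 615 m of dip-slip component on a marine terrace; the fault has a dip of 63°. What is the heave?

heave = dip-slip × cos(dip) = 615 m × cos(63°) = 279 m

279 m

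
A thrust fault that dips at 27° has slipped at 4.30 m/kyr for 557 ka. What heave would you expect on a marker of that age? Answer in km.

2.13 km

dip-slip = rate × time = 4.30 m/kyr × 557 ka = 2395 m
heave = dip-slip × cos(dip) = 2395 × cos(27°) = 2130 m = 2.13 km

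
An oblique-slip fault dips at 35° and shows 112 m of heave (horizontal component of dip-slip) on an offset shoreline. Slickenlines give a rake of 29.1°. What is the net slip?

281 m

dip-slip = heave / cos(dip) = 112 / cos(35°) = 136.7 m
net slip = dip-slip / sin(rake) = 136.7 / sin(29.1°) = 281 m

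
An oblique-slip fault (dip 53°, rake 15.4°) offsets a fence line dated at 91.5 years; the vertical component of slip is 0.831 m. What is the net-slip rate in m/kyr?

42.8 m/kyr

dip-slip = throw / sin(dip) = 0.831 / sin(53°) = 1.041 m
net slip = dip-slip / sin(rake) = 1.041 / sin(15.4°) = 3.918 m
rate = 3.918 m / 91.5 years = 0.0428 m/yr = 42.8 m/kyr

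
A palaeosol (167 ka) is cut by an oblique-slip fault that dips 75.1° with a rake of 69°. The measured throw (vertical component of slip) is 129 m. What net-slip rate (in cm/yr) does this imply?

dip-slip = throw / sin(dip) = 129 / sin(75.1°) = 133.5 m
net slip = dip-slip / sin(rake) = 133.5 / sin(69°) = 143 m
rate = 143 m / 167 ka = 0.000856 m/yr = 0.0856 cm/yr

0.0856 cm/yr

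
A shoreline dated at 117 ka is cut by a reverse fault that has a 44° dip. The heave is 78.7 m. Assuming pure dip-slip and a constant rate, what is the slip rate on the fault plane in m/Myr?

dip-slip = heave / cos(dip) = 78.7 m / cos(44°) = 109.4 m
rate = 109.4 m / 117 ka = 0.000935 m/yr = 935 m/Myr

935 m/Myr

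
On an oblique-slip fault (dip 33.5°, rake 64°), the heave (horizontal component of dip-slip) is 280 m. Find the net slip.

dip-slip = heave / cos(dip) = 280 / cos(33.5°) = 335.8 m
net slip = dip-slip / sin(rake) = 335.8 / sin(64°) = 374 m

374 m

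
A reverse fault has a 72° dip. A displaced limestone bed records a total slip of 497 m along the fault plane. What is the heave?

heave = dip-slip × cos(dip) = 497 m × cos(72°) = 154 m

154 m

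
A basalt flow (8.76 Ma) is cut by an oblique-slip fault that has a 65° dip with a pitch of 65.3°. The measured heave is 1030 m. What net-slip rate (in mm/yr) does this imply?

dip-slip = heave / cos(dip) = 1030 / cos(65°) = 2437 m
net slip = dip-slip / sin(rake) = 2437 / sin(65.3°) = 2683 m
rate = 2683 m / 8.76 Ma = 0.000306 m/yr = 0.306 mm/yr

0.306 mm/yr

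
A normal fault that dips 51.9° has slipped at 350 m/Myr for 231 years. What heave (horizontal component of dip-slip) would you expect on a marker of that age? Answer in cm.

dip-slip = rate × time = 350 m/Myr × 231 years = 0.08085 m
heave = dip-slip × cos(dip) = 0.08085 × cos(51.9°) = 0.0499 m = 4.99 cm

4.99 cm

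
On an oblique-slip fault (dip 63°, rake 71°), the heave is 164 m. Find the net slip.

dip-slip = heave / cos(dip) = 164 / cos(63°) = 361.2 m
net slip = dip-slip / sin(rake) = 361.2 / sin(71°) = 382 m

382 m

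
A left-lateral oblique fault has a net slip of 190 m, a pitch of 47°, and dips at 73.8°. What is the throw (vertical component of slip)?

133 m

dip-slip = net slip × sin(rake) = 190 m × sin(47°) = 139 m
throw = dip-slip × sin(dip) = 139 × sin(73.8°) = 133 m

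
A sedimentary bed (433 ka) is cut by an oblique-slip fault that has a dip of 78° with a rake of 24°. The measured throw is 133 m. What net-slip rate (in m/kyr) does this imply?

dip-slip = throw / sin(dip) = 133 / sin(78°) = 136 m
net slip = dip-slip / sin(rake) = 136 / sin(24°) = 334.3 m
rate = 334.3 m / 433 ka = 0.000772 m/yr = 0.772 m/kyr

0.772 m/kyr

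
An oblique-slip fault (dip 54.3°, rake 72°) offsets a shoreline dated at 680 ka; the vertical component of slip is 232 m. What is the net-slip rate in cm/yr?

dip-slip = throw / sin(dip) = 232 / sin(54.3°) = 285.7 m
net slip = dip-slip / sin(rake) = 285.7 / sin(72°) = 300.4 m
rate = 300.4 m / 680 ka = 0.000442 m/yr = 0.0442 cm/yr

0.0442 cm/yr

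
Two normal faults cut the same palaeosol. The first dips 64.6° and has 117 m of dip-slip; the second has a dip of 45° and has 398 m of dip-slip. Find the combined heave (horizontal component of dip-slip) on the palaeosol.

heave_A = 117 × cos(64.6°) = 50.19 m
heave_B = 398 × cos(45°) = 281.4 m
total = 50.19 + 281.4 = 332 m

332 m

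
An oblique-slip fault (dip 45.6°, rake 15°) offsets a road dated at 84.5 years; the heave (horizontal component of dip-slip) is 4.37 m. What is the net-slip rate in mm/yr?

dip-slip = heave / cos(dip) = 4.37 / cos(45.6°) = 6.246 m
net slip = dip-slip / sin(rake) = 6.246 / sin(15°) = 24.13 m
rate = 24.13 m / 84.5 years = 0.286 m/yr = 286 mm/yr

286 mm/yr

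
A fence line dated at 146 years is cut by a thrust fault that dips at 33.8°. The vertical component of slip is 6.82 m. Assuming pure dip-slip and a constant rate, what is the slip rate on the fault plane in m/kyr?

dip-slip = throw / sin(dip) = 6.82 m / sin(33.8°) = 12.26 m
rate = 12.26 m / 146 years = 0.0840 m/yr = 84 m/kyr

84 m/kyr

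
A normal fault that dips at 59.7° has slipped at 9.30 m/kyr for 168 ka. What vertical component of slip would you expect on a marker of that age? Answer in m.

dip-slip = rate × time = 9.30 m/kyr × 168 ka = 1562 m
throw = dip-slip × sin(dip) = 1562 × sin(59.7°) = 1350 m

1350 m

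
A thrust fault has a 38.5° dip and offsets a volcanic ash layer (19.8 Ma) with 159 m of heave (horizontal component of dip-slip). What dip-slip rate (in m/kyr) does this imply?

dip-slip = heave / cos(dip) = 159 m / cos(38.5°) = 203.2 m
rate = 203.2 m / 19.8 Ma = 0.0000103 m/yr = 0.0103 m/kyr

0.0103 m/kyr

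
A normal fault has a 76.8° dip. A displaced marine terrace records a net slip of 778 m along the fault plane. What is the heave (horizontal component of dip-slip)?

heave = dip-slip × cos(dip) = 778 m × cos(76.8°) = 178 m

178 m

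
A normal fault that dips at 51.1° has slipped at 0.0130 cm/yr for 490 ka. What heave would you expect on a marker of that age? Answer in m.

40 m

dip-slip = rate × time = 0.0130 cm/yr × 490 ka = 63.70 m
heave = dip-slip × cos(dip) = 63.70 × cos(51.1°) = 40 m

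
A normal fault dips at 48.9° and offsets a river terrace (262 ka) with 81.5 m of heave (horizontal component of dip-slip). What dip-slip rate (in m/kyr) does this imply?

0.473 m/kyr

dip-slip = heave / cos(dip) = 81.5 m / cos(48.9°) = 124 m
rate = 124 m / 262 ka = 0.000473 m/yr = 0.473 m/kyr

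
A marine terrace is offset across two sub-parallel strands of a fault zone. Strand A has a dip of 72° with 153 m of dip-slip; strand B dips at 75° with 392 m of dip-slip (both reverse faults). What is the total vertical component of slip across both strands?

throw_A = 153 × sin(72°) = 145.5 m
throw_B = 392 × sin(75°) = 378.6 m
total = 145.5 + 378.6 = 524 m

524 m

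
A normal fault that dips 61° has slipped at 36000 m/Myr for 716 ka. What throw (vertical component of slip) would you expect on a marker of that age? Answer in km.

dip-slip = rate × time = 36000 m/Myr × 716 ka = 25780 m
throw = dip-slip × sin(dip) = 25780 × sin(61°) = 22500 m = 22.5 km

22.5 km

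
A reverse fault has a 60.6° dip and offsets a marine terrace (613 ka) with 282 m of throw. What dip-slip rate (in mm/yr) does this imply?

0.528 mm/yr

dip-slip = throw / sin(dip) = 282 m / sin(60.6°) = 323.7 m
rate = 323.7 m / 613 ka = 0.000528 m/yr = 0.528 mm/yr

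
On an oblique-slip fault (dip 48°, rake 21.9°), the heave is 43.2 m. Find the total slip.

dip-slip = heave / cos(dip) = 43.2 / cos(48°) = 64.56 m
net slip = dip-slip / sin(rake) = 64.56 / sin(21.9°) = 173 m

173 m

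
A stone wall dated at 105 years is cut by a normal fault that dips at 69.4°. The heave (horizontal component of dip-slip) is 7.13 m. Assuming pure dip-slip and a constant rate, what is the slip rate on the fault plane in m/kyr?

dip-slip = heave / cos(dip) = 7.13 m / cos(69.4°) = 20.26 m
rate = 20.26 m / 105 years = 0.193 m/yr = 193 m/kyr

193 m/kyr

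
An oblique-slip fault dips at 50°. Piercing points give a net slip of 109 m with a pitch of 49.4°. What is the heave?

dip-slip = net slip × sin(rake) = 109 m × sin(49.4°) = 82.76 m
heave = dip-slip × cos(dip) = 82.76 × cos(50°) = 53.2 m

53.2 m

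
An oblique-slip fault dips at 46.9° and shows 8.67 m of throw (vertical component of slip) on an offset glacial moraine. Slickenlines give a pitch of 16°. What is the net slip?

dip-slip = throw / sin(dip) = 8.67 / sin(46.9°) = 11.87 m
net slip = dip-slip / sin(rake) = 11.87 / sin(16°) = 43.1 m

43.1 m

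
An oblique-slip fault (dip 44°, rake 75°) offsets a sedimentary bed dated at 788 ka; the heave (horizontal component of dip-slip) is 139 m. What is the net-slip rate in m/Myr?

dip-slip = heave / cos(dip) = 139 / cos(44°) = 193.2 m
net slip = dip-slip / sin(rake) = 193.2 / sin(75°) = 200 m
rate = 200 m / 788 ka = 0.000254 m/yr = 254 m/Myr

254 m/Myr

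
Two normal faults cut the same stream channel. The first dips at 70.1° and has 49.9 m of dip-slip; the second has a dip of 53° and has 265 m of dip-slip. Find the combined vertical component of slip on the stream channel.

throw_A = 49.9 × sin(70.1°) = 46.92 m
throw_B = 265 × sin(53°) = 211.6 m
total = 46.92 + 211.6 = 259 m

259 m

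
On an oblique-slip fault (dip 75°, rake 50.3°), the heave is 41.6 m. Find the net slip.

209 m

dip-slip = heave / cos(dip) = 41.6 / cos(75°) = 160.7 m
net slip = dip-slip / sin(rake) = 160.7 / sin(50.3°) = 209 m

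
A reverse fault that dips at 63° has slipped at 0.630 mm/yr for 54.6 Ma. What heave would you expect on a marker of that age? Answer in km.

dip-slip = rate × time = 0.630 mm/yr × 54.6 Ma = 34400 m
heave = dip-slip × cos(dip) = 34400 × cos(63°) = 15600 m = 15.6 km

15.6 km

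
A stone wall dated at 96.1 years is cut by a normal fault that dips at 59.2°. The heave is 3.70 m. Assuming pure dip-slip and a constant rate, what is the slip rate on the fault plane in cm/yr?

7.52 cm/yr

dip-slip = heave / cos(dip) = 3.70 m / cos(59.2°) = 7.226 m
rate = 7.226 m / 96.1 years = 0.0752 m/yr = 7.52 cm/yr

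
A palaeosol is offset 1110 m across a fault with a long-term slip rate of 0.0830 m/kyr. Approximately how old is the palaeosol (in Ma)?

age = offset / rate = 1110 m / (0.0830 m/kyr) = 1.34e+07 yr = 13.4 Ma

13.4 Ma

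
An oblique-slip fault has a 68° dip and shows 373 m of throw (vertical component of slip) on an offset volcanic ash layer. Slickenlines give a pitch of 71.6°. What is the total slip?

dip-slip = throw / sin(dip) = 373 / sin(68°) = 402.3 m
net slip = dip-slip / sin(rake) = 402.3 / sin(71.6°) = 424 m

424 m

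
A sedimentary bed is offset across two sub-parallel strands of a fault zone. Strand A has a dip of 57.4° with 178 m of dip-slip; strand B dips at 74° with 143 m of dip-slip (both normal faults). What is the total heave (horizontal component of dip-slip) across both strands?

heave_A = 178 × cos(57.4°) = 95.90 m
heave_B = 143 × cos(74°) = 39.42 m
total = 95.90 + 39.42 = 135 m

135 m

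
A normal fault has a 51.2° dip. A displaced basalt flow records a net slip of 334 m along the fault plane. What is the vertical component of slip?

throw = dip-slip × sin(dip) = 334 m × sin(51.2°) = 260 m

260 m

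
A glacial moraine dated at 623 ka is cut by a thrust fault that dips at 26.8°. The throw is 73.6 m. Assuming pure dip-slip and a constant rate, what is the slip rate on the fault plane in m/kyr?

dip-slip = throw / sin(dip) = 73.6 m / sin(26.8°) = 163.2 m
rate = 163.2 m / 623 ka = 0.000262 m/yr = 0.262 m/kyr

0.262 m/kyr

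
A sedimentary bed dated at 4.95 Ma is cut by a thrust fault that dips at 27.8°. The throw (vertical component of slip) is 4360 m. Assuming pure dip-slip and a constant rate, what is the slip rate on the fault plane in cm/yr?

dip-slip = throw / sin(dip) = 4360 m / sin(27.8°) = 9348 m
rate = 9348 m / 4.95 Ma = 0.00189 m/yr = 0.189 cm/yr

0.189 cm/yr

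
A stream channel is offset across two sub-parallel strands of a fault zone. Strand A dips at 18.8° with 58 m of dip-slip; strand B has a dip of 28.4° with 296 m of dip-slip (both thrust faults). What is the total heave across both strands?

315 m

heave_A = 58 × cos(18.8°) = 54.91 m
heave_B = 296 × cos(28.4°) = 260.4 m
total = 54.91 + 260.4 = 315 m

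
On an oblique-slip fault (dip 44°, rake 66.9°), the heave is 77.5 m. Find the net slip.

117 m

dip-slip = heave / cos(dip) = 77.5 / cos(44°) = 107.7 m
net slip = dip-slip / sin(rake) = 107.7 / sin(66.9°) = 117 m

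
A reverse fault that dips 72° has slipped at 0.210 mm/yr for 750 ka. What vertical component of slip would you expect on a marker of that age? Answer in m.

150 m

dip-slip = rate × time = 0.210 mm/yr × 750 ka = 157.5 m
throw = dip-slip × sin(dip) = 157.5 × sin(72°) = 150 m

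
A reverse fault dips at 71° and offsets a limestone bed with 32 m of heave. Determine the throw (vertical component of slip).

throw = heave × tan(dip) = 32 × tan(71°) = 92.9 m

92.9 m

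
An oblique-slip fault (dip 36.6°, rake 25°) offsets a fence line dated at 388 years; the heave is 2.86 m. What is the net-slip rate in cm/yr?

dip-slip = heave / cos(dip) = 2.86 / cos(36.6°) = 3.562 m
net slip = dip-slip / sin(rake) = 3.562 / sin(25°) = 8.429 m
rate = 8.429 m / 388 years = 0.0217 m/yr = 2.17 cm/yr

2.17 cm/yr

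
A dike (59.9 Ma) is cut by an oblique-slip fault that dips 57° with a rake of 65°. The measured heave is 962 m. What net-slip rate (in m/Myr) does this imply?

32.5 m/Myr

dip-slip = heave / cos(dip) = 962 / cos(57°) = 1766 m
net slip = dip-slip / sin(rake) = 1766 / sin(65°) = 1949 m
rate = 1949 m / 59.9 Ma = 0.0000325 m/yr = 32.5 m/Myr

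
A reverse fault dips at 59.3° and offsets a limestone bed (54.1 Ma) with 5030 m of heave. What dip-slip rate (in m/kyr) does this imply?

dip-slip = heave / cos(dip) = 5030 m / cos(59.3°) = 9852 m
rate = 9852 m / 54.1 Ma = 0.000182 m/yr = 0.182 m/kyr

0.182 m/kyr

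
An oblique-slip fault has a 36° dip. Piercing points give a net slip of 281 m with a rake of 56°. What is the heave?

dip-slip = net slip × sin(rake) = 281 m × sin(56°) = 233 m
heave = dip-slip × cos(dip) = 233 × cos(36°) = 188 m

188 m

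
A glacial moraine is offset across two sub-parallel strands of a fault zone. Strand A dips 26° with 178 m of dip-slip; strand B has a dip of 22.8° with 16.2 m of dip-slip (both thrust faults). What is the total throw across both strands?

throw_A = 178 × sin(26°) = 78.03 m
throw_B = 16.2 × sin(22.8°) = 6.278 m
total = 78.03 + 6.278 = 84.3 m

84.3 m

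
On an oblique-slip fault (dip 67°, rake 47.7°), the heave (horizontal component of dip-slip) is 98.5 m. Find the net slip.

341 m

dip-slip = heave / cos(dip) = 98.5 / cos(67°) = 252.1 m
net slip = dip-slip / sin(rake) = 252.1 / sin(47.7°) = 341 m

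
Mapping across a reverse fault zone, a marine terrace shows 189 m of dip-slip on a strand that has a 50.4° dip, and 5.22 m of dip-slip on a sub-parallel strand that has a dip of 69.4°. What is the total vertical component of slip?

throw_A = 189 × sin(50.4°) = 145.6 m
throw_B = 5.22 × sin(69.4°) = 4.886 m
total = 145.6 + 4.886 = 151 m

151 m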